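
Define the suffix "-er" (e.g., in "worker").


Suffix: -er
As in: worker -> work + -er
Meaning = one who / more


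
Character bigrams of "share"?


Word: "share" (length 5)
Number of bigrams = 5 - 2 + 1 = 4
  Position 0: "sh"
  Position 1: "ha"
  Position 2: "ar"
  Position 3: "re"
Bigrams = "sh", "ha", "ar", "re"


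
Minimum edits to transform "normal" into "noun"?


Word 1: "normal" (length 6)
Word 2: "noun" (length 4)
One optimal edit sequence (insert/delete/substitute each cost 1):
  1. keep 'n'
  2. keep 'o'
  3. delete 'r'  (+1)
  4. delete 'm'  (+1)
  5. substitute 'a' -> 'u'  (+1)
  6. substitute 'l' -> 'n'  (+1)
Total edit operations: 4
Edit distance = 4


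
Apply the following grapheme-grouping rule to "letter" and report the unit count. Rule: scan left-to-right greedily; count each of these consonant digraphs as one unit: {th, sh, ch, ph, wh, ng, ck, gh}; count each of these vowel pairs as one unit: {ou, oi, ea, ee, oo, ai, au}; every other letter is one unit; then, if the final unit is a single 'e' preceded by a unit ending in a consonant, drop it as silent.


Word: "letter" (6 letters)
Left-to-right scan:
  [1] 'l' (letter)
  [2] 'e' (letter)
  [3] 't' (letter)
  [4] 't' (letter)
  [5] 'e' (letter)
  [6] 'r' (letter)
Units from scan: 6
Sound units = 6 units


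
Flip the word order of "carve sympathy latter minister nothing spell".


Original: "carve sympathy latter minister nothing spell"
Words (1..n): carve | sympathy | latter | minister | nothing | spell
Reversed (n..1): spell | nothing | minister | latter | sympathy | carve
Result = "spell nothing minister latter sympathy carve"


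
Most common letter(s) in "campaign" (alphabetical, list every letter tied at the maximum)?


Word: "campaign"
Letter counts:
  'a': 2
  'c': 1
  'g': 1
  'i': 1
  'm': 1
  'n': 1
  'p': 1
Maximum count = 2
Most frequent = 'a' (2 times each)


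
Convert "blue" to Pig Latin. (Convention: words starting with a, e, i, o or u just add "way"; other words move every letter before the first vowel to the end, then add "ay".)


Word: "blue"
Starts with consonant(s) → move to end, add 'ay'
Consonant cluster: "bl"
Pig Latin = "ueblay"


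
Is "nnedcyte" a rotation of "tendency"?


Word: "tendency", Candidate: "nnedcyte"
Method: check if candidate is substring of word+word
"tendencytendency" contains "nnedcyte"? No
Is rotation = No


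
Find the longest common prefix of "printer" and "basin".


Word 1: "printer"
Word 2: "basin"
Comparing from start:
  Pos 0: 'p' != 'b' (stop)
LCP = "" (length 0)


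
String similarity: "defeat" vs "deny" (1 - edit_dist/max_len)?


Word 1: "defeat" (length 6)
Word 2: "deny" (length 4)
One optimal edit sequence:
  1. keep 'd'
  2. delete 'e'  (+1)
  3. delete 'f'  (+1)
  4. keep 'e'
  5. substitute 'a' -> 'n'  (+1)
  6. substitute 't' -> 'y'  (+1)
Edit distance = 4
Max length = max(6, 4) = 6
Similarity = 1 - 4/6
= 0.3333


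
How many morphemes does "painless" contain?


Word: "painless"
Morphemes: pain + -less
Each morpheme carries meaning
= 2 morphemes


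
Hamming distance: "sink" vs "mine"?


Comparing character by character (same length = 4):
  Pos 0: 's' vs 'm' !=
  Pos 1: 'i' vs 'i' =
  Pos 2: 'n' vs 'n' =
  Pos 3: 'k' vs 'e' !=
Hamming distance = 2


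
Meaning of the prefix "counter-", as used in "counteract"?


Prefix: counter-
Example: counteract (counter- + act)
Meaning = against / opposite


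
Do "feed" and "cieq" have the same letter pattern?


Pattern of "feed": [0, 1, 1, 2]
Pattern of "cieq": [0, 1, 2, 3]
Patterns do not match
Same pattern = No


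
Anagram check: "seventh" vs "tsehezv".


Word 1: "seventh" → sorted: eehnstv
Word 2: "tsehezv" → sorted: eehstvz
Same letters? eehnstv != eehstvz
Anagram = No


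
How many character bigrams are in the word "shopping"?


Word: "shopping" (length 8)
Number of 2-grams = length - 2 + 1 = 8 - 2 + 1
= 7


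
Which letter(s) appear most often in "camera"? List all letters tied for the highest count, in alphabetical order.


Word: "camera"
Letter counts:
  'a': 2
  'c': 1
  'e': 1
  'm': 1
  'r': 1
Maximum count = 2
Most frequent = 'a' (2 times each)


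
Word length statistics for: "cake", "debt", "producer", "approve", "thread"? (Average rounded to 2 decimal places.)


Lengths: "cake"=4, "debt"=4, "producer"=8, "approve"=7, "thread"=6
Sum = 29, Count = 5
Average = 29/5 = 5.80
= avg=5.80, min=4, max=8


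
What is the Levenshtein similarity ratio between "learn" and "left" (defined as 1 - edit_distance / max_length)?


Word 1: "learn" (length 5)
Word 2: "left" (length 4)
One optimal edit sequence:
  1. keep 'l'
  2. keep 'e'
  3. delete 'a'  (+1)
  4. substitute 'r' -> 'f'  (+1)
  5. substitute 'n' -> 't'  (+1)
Edit distance = 3
Max length = max(5, 4) = 5
Similarity = 1 - 3/5
= 0.4000


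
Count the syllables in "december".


Word: "december"
Syllable breakdown: de / cem / ber
Counting: 3 parts
= 3 syllables


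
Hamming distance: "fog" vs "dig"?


Comparing character by character (same length = 3):
  Pos 0: 'f' vs 'd' !=
  Pos 1: 'o' vs 'i' !=
  Pos 2: 'g' vs 'g' =
Hamming distance = 2


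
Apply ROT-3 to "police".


Word: "police"
Shift: 3
Each letter → (letter + shift) mod 26:
  'p' (15) + 3 = 18 → 's'
  'o' (14) + 3 = 17 → 'r'
  'l' (11) + 3 = 14 → 'o'
  'i' (8) + 3 = 11 → 'l'
  'c' (2) + 3 = 5 → 'f'
  'e' (4) + 3 = 7 → 'h'
Result = "srolfh"


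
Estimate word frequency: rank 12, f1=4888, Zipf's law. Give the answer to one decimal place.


Zipf's law: f(r) = f(1) / r
f(1) = 4888
f(12) = 4888 / 12
= 407.3 occurrences


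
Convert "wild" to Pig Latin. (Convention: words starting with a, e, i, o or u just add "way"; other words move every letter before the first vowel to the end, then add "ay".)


Word: "wild"
Starts with consonant(s) → move to end, add 'ay'
Consonant cluster: "w"
Pig Latin = "ildway"


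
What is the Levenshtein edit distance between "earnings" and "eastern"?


Word 1: "earnings" (length 8)
Word 2: "eastern" (length 7)
One optimal edit sequence (insert/delete/substitute each cost 1):
  1. keep 'e'
  2. keep 'a'
  3. delete 'r'  (+1)
  4. substitute 'n' -> 's'  (+1)
  5. substitute 'i' -> 't'  (+1)
  6. substitute 'n' -> 'e'  (+1)
  7. substitute 'g' -> 'r'  (+1)
  8. substitute 's' -> 'n'  (+1)
Total edit operations: 6
Edit distance = 6


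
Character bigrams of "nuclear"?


Word: "nuclear" (length 7)
Number of bigrams = 7 - 2 + 1 = 6
  Position 0: "nu"
  Position 1: "uc"
  Position 2: "cl"
  Position 3: "le"
  Position 4: "ea"
  Position 5: "ar"
Bigrams = "nu", "uc", "cl", "le", "ea", "ar"


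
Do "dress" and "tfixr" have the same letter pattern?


Pattern of "dress": [0, 1, 2, 3, 3]
Pattern of "tfixr": [0, 1, 2, 3, 4]
Patterns do not match
Same pattern = No


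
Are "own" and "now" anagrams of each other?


Word 1: "own" → sorted: now
Word 2: "now" → sorted: now
Same letters? now == now
Anagram = Yes


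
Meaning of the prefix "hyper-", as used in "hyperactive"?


Prefix: hyper-
Example: hyperactive (hyper- + active)
Meaning = over / excessive


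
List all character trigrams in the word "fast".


Word: "fast" (length 4)
Number of trigrams = 4 - 3 + 1 = 2
  Position 0: "fas"
  Position 1: "ast"
Trigrams = "fas", "ast"


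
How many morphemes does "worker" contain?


Word: "worker"
Morphemes: work + -er
Each morpheme carries meaning
= 2 morphemes


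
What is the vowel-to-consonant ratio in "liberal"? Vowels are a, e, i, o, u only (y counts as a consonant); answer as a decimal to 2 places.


Word: "liberal"
Vowels (a,e,i,o,u): 3
Consonants: 4
Ratio = 3/4
= 0.75


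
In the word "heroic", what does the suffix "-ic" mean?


Suffix: -ic
Example: heroic (hero + -ic)
Meaning = relating to


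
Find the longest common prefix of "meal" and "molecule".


Word 1: "meal"
Word 2: "molecule"
Comparing from start:
  Pos 0: 'm' == 'm'
  Pos 1: 'e' != 'o' (stop)
LCP = "m" (length 1)


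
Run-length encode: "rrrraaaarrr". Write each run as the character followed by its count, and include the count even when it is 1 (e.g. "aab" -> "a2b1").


String: "rrrraaaarrr"
Scanning for consecutive runs:
  'r' x 4
  'a' x 4
  'r' x 3
RLE = "r4a4r3"


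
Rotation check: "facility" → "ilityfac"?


Word: "facility", Candidate: "ilityfac"
Method: check if candidate is substring of word+word
"facilityfacility" contains "ilityfac"? Yes
Is rotation = Yes


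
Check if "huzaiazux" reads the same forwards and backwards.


Word: "huzaiazux"
Reversed: "xuzaiazuh"
Forward == Backward? huzaiazux != xuzaiazuh
Palindrome = No


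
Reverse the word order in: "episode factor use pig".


Original: "episode factor use pig"
Words (1..n): episode | factor | use | pig
Reversed (n..1): pig | use | factor | episode
Result = "pig use factor episode"


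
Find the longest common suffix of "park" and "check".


Word 1: "park"
Word 2: "check"
Comparing from end:
  Pos -1: 'k' == 'k'
  Pos -2: 'r' != 'c' (stop)
LCS = "k" (length 1)


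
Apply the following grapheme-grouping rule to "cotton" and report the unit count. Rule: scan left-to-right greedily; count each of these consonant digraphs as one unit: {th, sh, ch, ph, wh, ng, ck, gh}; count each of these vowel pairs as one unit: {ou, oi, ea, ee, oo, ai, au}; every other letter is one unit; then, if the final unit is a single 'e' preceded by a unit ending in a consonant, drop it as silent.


Word: "cotton" (6 letters)
Left-to-right scan:
  (1) 'c' (letter)
  (2) 'o' (letter)
  (3) 't' (letter)
  (4) 't' (letter)
  (5) 'o' (letter)
  (6) 'n' (letter)
Units from scan: 6
Sound units = 6 units


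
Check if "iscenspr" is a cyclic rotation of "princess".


Word: "princess", Candidate: "iscenspr"
Method: check if candidate is substring of word+word
"princessprincess" contains "iscenspr"? No
Is rotation = No


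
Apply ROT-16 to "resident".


Word: "resident"
Shift: 16
Each letter → (letter + shift) mod 26:
  'r' (17) + 16 = 7 → 'h'
  'e' (4) + 16 = 20 → 'u'
  's' (18) + 16 = 8 → 'i'
  'i' (8) + 16 = 24 → 'y'
  'd' (3) + 16 = 19 → 't'
  'e' (4) + 16 = 20 → 'u'
  'n' (13) + 16 = 3 → 'd'
  't' (19) + 16 = 9 → 'j'
Result = "huiytudj"


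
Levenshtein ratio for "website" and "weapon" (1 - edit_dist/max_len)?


Word 1: "website" (length 7)
Word 2: "weapon" (length 6)
One optimal edit sequence:
  1. keep 'w'
  2. keep 'e'
  3. delete 'b'  (+1)
  4. substitute 's' -> 'a'  (+1)
  5. substitute 'i' -> 'p'  (+1)
  6. substitute 't' -> 'o'  (+1)
  7. substitute 'e' -> 'n'  (+1)
Edit distance = 5
Max length = max(7, 6) = 7
Similarity = 1 - 5/7
= 0.2857


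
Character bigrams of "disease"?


Word: "disease" (length 7)
Number of bigrams = 7 - 2 + 1 = 6
  Position 0: "di"
  Position 1: "is"
  Position 2: "se"
  Position 3: "ea"
  Position 4: "as"
  Position 5: "se"
Bigrams = "di", "is", "se", "ea", "as", "se"


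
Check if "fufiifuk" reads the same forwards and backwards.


Word: "fufiifuk"
Reversed: "kufiifuf"
Forward == Backward? fufiifuk != kufiifuf
Palindrome = No


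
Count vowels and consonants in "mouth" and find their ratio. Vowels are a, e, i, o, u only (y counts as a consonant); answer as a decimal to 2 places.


Word: "mouth"
Vowels (a,e,i,o,u): 2
Consonants: 3
Ratio = 2/3
= 0.67


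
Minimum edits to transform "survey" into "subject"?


Word 1: "survey" (length 6)
Word 2: "subject" (length 7)
One optimal edit sequence (insert/delete/substitute each cost 1):
  1. keep 's'
  2. keep 'u'
  3. substitute 'r' -> 'b'  (+1)
  4. substitute 'v' -> 'j'  (+1)
  5. keep 'e'
  6. insert 'c'  (+1)
  7. substitute 'y' -> 't'  (+1)
Total edit operations: 4
Edit distance = 4


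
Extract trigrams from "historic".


Word: "historic" (length 8)
Number of trigrams = 8 - 3 + 1 = 6
  Position 0: "his"
  Position 1: "ist"
  Position 2: "sto"
  Position 3: "tor"
  Position 4: "ori"
  Position 5: "ric"
Trigrams = "his", "ist", "sto", "tor", "ori", "ric"


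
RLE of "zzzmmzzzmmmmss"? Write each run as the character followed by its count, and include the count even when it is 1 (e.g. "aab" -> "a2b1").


String: "zzzmmzzzmmmmss"
Scanning for consecutive runs:
  'z' x 3
  'm' x 2
  'z' x 3
  'm' x 4
  's' x 2
RLE = "z3m2z3m4s2"


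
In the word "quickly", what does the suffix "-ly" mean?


Suffix: -ly
Example: quickly (quick + -ly)
Meaning = in a manner


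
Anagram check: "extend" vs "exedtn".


Word 1: "extend" → sorted: deentx
Word 2: "exedtn" → sorted: deentx
Same letters? deentx == deentx
Anagram = Yes


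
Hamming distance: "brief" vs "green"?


Comparing character by character (same length = 5):
  Pos 0: 'b' vs 'g' !=
  Pos 1: 'r' vs 'r' =
  Pos 2: 'i' vs 'e' !=
  Pos 3: 'e' vs 'e' =
  Pos 4: 'f' vs 'n' !=
Hamming distance = 3


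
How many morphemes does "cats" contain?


Word: "cats"
Morphemes: cat + -s
Each morpheme carries meaning
= 2 morphemes


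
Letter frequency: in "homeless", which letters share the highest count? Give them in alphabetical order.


Word: "homeless"
Letter counts:
  'e': 2
  'h': 1
  'l': 1
  'm': 1
  'o': 1
  's': 2
Maximum count = 2
Most frequent = 'e', 's' (2 times each)


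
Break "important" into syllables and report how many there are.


Word: "important"
Syllable breakdown: im | por | tant
Counting: 3 parts
= 3 syllables


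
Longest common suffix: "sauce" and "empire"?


Word 1: "sauce"
Word 2: "empire"
Comparing from end:
  Pos -1: 'e' == 'e'
  Pos -2: 'c' != 'r' (stop)
LCS = "e" (length 1)


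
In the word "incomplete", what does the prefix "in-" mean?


Prefix: in-
As in: incomplete -> in- + complete
Meaning = not / into


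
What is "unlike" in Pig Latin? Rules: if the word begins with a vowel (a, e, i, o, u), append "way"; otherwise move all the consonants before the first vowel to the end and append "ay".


Word: "unlike"
Starts with vowel → add 'way'
Pig Latin = "unlikeway"


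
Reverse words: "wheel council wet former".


Original: "wheel council wet former"
Words (1..n): wheel | council | wet | former
Reversed (n..1): former | wet | council | wheel
Result = "former wet council wheel"


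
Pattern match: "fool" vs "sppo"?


Pattern of "fool": [0, 1, 1, 2]
Pattern of "sppo": [0, 1, 1, 2]
Patterns match
Same pattern = Yes


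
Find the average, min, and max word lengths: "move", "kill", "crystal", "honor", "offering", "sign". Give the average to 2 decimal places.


Lengths: "move"=4, "kill"=4, "crystal"=7, "honor"=5, "offering"=8, "sign"=4
Sum = 32, Count = 6
Average = 32/6 = 5.33
= avg=5.33, min=4, max=8


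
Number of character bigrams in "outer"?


Word: "outer" (length 5)
Number of 2-grams = length - 2 + 1 = 5 - 2 + 1
= 4


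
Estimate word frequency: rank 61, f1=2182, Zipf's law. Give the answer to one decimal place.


Zipf's law: f(r) = f(1) / r
f(1) = 2182
f(61) = 2182 / 61
= 35.8 occurrences


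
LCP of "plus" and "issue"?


Word 1: "plus"
Word 2: "issue"
Comparing from start:
  Pos 0: 'p' != 'i' (stop)
LCP = "" (length 0)


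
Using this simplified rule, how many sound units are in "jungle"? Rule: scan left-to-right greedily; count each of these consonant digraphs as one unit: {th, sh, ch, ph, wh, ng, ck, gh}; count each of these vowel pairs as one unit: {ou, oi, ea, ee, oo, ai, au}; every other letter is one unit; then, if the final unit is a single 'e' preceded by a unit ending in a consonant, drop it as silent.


Word: "jungle" (6 letters)
Left-to-right scan:
  (1) 'j' (letter)
  (2) 'u' (letter)
  (3) 'ng' (digraph)
  (4) 'l' (letter)
  (5) 'e' (letter)
Units from scan: 5
Final unit is 'e' after a consonant -> drop as silent (-1)
Sound units = 4 units


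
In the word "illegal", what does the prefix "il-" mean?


Prefix: il-
Example: illegal (il- + legal)
Meaning = not


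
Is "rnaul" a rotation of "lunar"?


Word: "lunar", Candidate: "rnaul"
Method: check if candidate is substring of word+word
"lunarlunar" contains "rnaul"? No
Is rotation = No


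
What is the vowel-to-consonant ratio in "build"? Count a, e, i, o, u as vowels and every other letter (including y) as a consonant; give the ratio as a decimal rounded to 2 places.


Word: "build"
Vowels (a,e,i,o,u): 2
Consonants: 3
Ratio = 2/3
= 0.67


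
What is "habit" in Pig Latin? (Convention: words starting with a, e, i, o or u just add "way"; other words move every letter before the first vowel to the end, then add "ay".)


Word: "habit"
Starts with consonant(s) → move to end, add 'ay'
Consonant cluster: "h"
Pig Latin = "abithay"


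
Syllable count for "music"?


Word: "music"
Syllable breakdown: mu / sic
Counting: 2 parts
= 2 syllables


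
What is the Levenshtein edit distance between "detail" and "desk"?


Word 1: "detail" (length 6)
Word 2: "desk" (length 4)
One optimal edit sequence (insert/delete/substitute each cost 1):
  1. keep 'd'
  2. keep 'e'
  3. delete 't'  (+1)
  4. delete 'a'  (+1)
  5. substitute 'i' -> 's'  (+1)
  6. substitute 'l' -> 'k'  (+1)
Total edit operations: 4
Edit distance = 4


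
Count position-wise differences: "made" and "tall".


Comparing character by character (same length = 4):
  Pos 0: 'm' vs 't' !=
  Pos 1: 'a' vs 'a' =
  Pos 2: 'd' vs 'l' !=
  Pos 3: 'e' vs 'l' !=
Hamming distance = 3


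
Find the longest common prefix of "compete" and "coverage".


Word 1: "compete"
Word 2: "coverage"
Comparing from start:
  Pos 0: 'c' == 'c'
  Pos 1: 'o' == 'o'
  Pos 2: 'm' != 'v' (stop)
LCP = "co" (length 2)


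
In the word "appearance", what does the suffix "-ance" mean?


Suffix: -ance
Example: appearance = appear + -ance
Meaning = state of


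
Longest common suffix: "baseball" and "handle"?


Word 1: "baseball"
Word 2: "handle"
Comparing from end:
  Pos -1: 'l' != 'e' (stop)
LCS = "" (length 0)


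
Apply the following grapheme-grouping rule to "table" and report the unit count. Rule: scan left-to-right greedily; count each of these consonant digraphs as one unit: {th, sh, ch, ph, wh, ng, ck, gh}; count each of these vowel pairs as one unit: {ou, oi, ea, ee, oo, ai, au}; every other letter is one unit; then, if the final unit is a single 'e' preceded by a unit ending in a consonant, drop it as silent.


Word: "table" (5 letters)
Left-to-right scan:
  [1] 't' (letter)
  [2] 'a' (letter)
  [3] 'b' (letter)
  [4] 'l' (letter)
  [5] 'e' (letter)
Units from scan: 5
Final unit is 'e' after a consonant -> drop as silent (-1)
Sound units = 4 units


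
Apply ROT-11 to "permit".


Word: "permit"
Shift: 11
Each letter → (letter + shift) mod 26:
  'p' (15) + 11 = 0 → 'a'
  'e' (4) + 11 = 15 → 'p'
  'r' (17) + 11 = 2 → 'c'
  'm' (12) + 11 = 23 → 'x'
  'i' (8) + 11 = 19 → 't'
  't' (19) + 11 = 4 → 'e'
Result = "apcxte"


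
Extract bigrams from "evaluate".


Word: "evaluate" (length 8)
Number of bigrams = 8 - 2 + 1 = 7
  Position 0: "ev"
  Position 1: "va"
  Position 2: "al"
  Position 3: "lu"
  Position 4: "ua"
  Position 5: "at"
  Position 6: "te"
Bigrams = "ev", "va", "al", "lu", "ua", "at", "te"


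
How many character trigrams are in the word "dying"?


Word: "dying" (length 5)
Number of 3-grams = length - 3 + 1 = 5 - 3 + 1
= 3


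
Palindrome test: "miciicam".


Word: "miciicam"
Reversed: "maciicim"
Forward == Backward? miciicam != maciicim
Palindrome = No


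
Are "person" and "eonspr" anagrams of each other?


Word 1: "person" → sorted: enoprs
Word 2: "eonspr" → sorted: enoprs
Same letters? enoprs == enoprs
Anagram = Yes


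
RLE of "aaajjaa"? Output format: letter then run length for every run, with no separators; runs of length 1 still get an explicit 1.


String: "aaajjaa"
Scanning for consecutive runs:
  'a' x 3
  'j' x 2
  'a' x 2
RLE = "a3j2a2"


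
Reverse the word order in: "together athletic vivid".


Original: "together athletic vivid"
Words (1..n): together | athletic | vivid
Reversed (n..1): vivid | athletic | together
Result = "vivid athletic together"


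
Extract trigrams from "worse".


Word: "worse" (length 5)
Number of trigrams = 5 - 3 + 1 = 3
  Position 0: "wor"
  Position 1: "ors"
  Position 2: "rse"
Trigrams = "wor", "ors", "rse"


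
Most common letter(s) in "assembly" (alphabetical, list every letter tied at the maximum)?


Word: "assembly"
Letter counts:
  'a': 1
  'b': 1
  'e': 1
  'l': 1
  'm': 1
  's': 2
  'y': 1
Maximum count = 2
Most frequent = 's' (2 times each)


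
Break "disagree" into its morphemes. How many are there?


Word: "disagree"
Morphemes: dis- + agree
Each morpheme carries meaning
= 2 morphemes


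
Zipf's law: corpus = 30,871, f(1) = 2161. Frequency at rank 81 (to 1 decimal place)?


Zipf's law: f(r) = f(1) / r
f(1) = 2161
f(81) = 2161 / 81
= 26.7 occurrences


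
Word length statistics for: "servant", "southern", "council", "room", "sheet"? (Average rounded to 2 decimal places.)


Lengths: "servant"=7, "southern"=8, "council"=7, "room"=4, "sheet"=5
Sum = 31, Count = 5
Average = 31/5 = 6.20
= avg=6.20, min=4, max=8


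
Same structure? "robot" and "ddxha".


Pattern of "robot": [0, 1, 2, 1, 3]
Pattern of "ddxha": [0, 0, 1, 2, 3]
Patterns do not match
Same pattern = No


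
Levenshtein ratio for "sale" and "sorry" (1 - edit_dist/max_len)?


Word 1: "sale" (length 4)
Word 2: "sorry" (length 5)
One optimal edit sequence:
  1. keep 's'
  2. insert 'o'  (+1)
  3. substitute 'a' -> 'r'  (+1)
  4. substitute 'l' -> 'r'  (+1)
  5. substitute 'e' -> 'y'  (+1)
Edit distance = 4
Max length = max(4, 5) = 5
Similarity = 1 - 4/5
= 0.2000


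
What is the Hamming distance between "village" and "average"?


Comparing character by character (same length = 7):
  Pos 0: 'v' vs 'a' !=
  Pos 1: 'i' vs 'v' !=
  Pos 2: 'l' vs 'e' !=
  Pos 3: 'l' vs 'r' !=
  Pos 4: 'a' vs 'a' =
  Pos 5: 'g' vs 'g' =
  Pos 6: 'e' vs 'e' =
Hamming distance = 4


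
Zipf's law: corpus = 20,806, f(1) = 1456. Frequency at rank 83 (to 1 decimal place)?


Zipf's law: f(r) = f(1) / r
f(1) = 1456
f(83) = 1456 / 83
= 17.5 occurrences


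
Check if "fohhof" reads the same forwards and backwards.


Word: "fohhof"
Reversed: "fohhof"
Forward == Backward? fohhof == fohhof
Palindrome = Yes


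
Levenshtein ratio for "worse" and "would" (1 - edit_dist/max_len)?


Word 1: "worse" (length 5)
Word 2: "would" (length 5)
One optimal edit sequence:
  1. keep 'w'
  2. keep 'o'
  3. substitute 'r' -> 'u'  (+1)
  4. substitute 's' -> 'l'  (+1)
  5. substitute 'e' -> 'd'  (+1)
Edit distance = 3
Max length = max(5, 5) = 5
Similarity = 1 - 3/5
= 0.4000


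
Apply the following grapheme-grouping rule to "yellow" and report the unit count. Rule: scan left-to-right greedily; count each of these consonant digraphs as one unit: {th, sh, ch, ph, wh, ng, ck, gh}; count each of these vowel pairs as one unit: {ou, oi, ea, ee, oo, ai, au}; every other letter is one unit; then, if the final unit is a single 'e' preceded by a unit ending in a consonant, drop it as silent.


Word: "yellow" (6 letters)
Left-to-right scan:
  1. 'y' (letter)
  2. 'e' (letter)
  3. 'l' (letter)
  4. 'l' (letter)
  5. 'o' (letter)
  6. 'w' (letter)
Units from scan: 6
Sound units = 6 units


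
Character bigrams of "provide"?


Word: "provide" (length 7)
Number of bigrams = 7 - 2 + 1 = 6
  Position 0: "pr"
  Position 1: "ro"
  Position 2: "ov"
  Position 3: "vi"
  Position 4: "id"
  Position 5: "de"
Bigrams = "pr", "ro", "ov", "vi", "id", "de"


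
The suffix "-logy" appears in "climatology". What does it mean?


Suffix: -logy
As in: climatology -> climate + -logy, with a spelling change
Meaning = study of


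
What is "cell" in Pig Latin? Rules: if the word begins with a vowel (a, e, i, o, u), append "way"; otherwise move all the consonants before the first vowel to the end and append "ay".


Word: "cell"
Starts with consonant(s) → move to end, add 'ay'
Consonant cluster: "c"
Pig Latin = "ellcay"


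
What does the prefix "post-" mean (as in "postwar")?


Prefix: post-
Example: postwar = post- + war
Meaning = after


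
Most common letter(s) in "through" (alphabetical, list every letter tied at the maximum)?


Word: "through"
Letter counts:
  'g': 1
  'h': 2
  'o': 1
  'r': 1
  't': 1
  'u': 1
Maximum count = 2
Most frequent = 'h' (2 times each)


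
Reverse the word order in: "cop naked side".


Original: "cop naked side"
Words (1..n): cop | naked | side
Reversed (n..1): side | naked | cop
Result = "side naked cop"


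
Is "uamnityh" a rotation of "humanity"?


Word: "humanity", Candidate: "uamnityh"
Method: check if candidate is substring of word+word
"humanityhumanity" contains "uamnityh"? No
Is rotation = No


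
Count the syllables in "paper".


Word: "paper"
Syllable breakdown: pa-per
Counting: 2 parts
= 2 syllables


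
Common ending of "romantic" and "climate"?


Word 1: "romantic"
Word 2: "climate"
Comparing from end:
  Pos -1: 'c' != 'e' (stop)
LCS = "" (length 0)


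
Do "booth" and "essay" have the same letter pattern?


Pattern of "booth": [0, 1, 1, 2, 3]
Pattern of "essay": [0, 1, 1, 2, 3]
Patterns match
Same pattern = Yes


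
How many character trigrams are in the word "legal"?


Word: "legal" (length 5)
Number of 3-grams = length - 3 + 1 = 5 - 3 + 1
= 3


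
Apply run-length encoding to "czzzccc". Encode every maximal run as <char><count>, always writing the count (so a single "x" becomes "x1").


String: "czzzccc"
Scanning for consecutive runs:
  'c' x 1
  'z' x 3
  'c' x 3
RLE = "c1z3c3"


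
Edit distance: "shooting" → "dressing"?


Word 1: "shooting" (length 8)
Word 2: "dressing" (length 8)
One optimal edit sequence (insert/delete/substitute each cost 1):
  1. substitute 's' -> 'd'  (+1)
  2. substitute 'h' -> 'r'  (+1)
  3. substitute 'o' -> 'e'  (+1)
  4. substitute 'o' -> 's'  (+1)
  5. substitute 't' -> 's'  (+1)
  6. keep 'i'
  7. keep 'n'
  8. keep 'g'
Total edit operations: 5
Edit distance = 5


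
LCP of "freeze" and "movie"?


Word 1: "freeze"
Word 2: "movie"
Comparing from start:
  Pos 0: 'f' != 'm' (stop)
LCP = "" (length 0)


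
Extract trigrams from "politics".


Word: "politics" (length 8)
Number of trigrams = 8 - 3 + 1 = 6
  Position 0: "pol"
  Position 1: "oli"
  Position 2: "lit"
  Position 3: "iti"
  Position 4: "tic"
  Position 5: "ics"
Trigrams = "pol", "oli", "lit", "iti", "tic", "ics"


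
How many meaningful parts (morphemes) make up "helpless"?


Word: "helpless"
Morphemes: help | -less
Each morpheme carries meaning
= 2 morphemes


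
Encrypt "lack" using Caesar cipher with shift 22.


Word: "lack"
Shift: 22
Each letter → (letter + shift) mod 26:
  'l' (11) + 22 = 7 → 'h'
  'a' (0) + 22 = 22 → 'w'
  'c' (2) + 22 = 24 → 'y'
  'k' (10) + 22 = 6 → 'g'
Result = "hwyg"


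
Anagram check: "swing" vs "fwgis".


Word 1: "swing" → sorted: ginsw
Word 2: "fwgis" → sorted: fgisw
Same letters? ginsw != fgisw
Anagram = No


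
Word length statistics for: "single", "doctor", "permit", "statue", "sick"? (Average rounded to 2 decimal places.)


Lengths: "single"=6, "doctor"=6, "permit"=6, "statue"=6, "sick"=4
Sum = 28, Count = 5
Average = 28/5 = 5.60
= avg=5.60, min=4, max=6


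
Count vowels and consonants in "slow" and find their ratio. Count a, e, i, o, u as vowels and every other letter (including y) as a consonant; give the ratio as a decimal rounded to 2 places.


Word: "slow"
Vowels (a,e,i,o,u): 1
Consonants: 3
Ratio = 1/3
= 0.33


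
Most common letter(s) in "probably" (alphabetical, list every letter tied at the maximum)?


Word: "probably"
Letter counts:
  'a': 1
  'b': 2
  'l': 1
  'o': 1
  'p': 1
  'r': 1
  'y': 1
Maximum count = 2
Most frequent = 'b' (2 times each)


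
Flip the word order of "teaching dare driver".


Original: "teaching dare driver"
Words (1..n): teaching | dare | driver
Reversed (n..1): driver | dare | teaching
Result = "driver dare teaching"


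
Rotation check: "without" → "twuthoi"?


Word: "without", Candidate: "twuthoi"
Method: check if candidate is substring of word+word
"withoutwithout" contains "twuthoi"? No
Is rotation = No


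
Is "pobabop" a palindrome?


Word: "pobabop"
Reversed: "pobabop"
Forward == Backward? pobabop == pobabop
Palindrome = Yes


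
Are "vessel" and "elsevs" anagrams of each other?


Word 1: "vessel" → sorted: eelssv
Word 2: "elsevs" → sorted: eelssv
Same letters? eelssv == eelssv
Anagram = Yes


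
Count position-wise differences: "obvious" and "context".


Comparing character by character (same length = 7):
  Pos 0: 'o' vs 'c' !=
  Pos 1: 'b' vs 'o' !=
  Pos 2: 'v' vs 'n' !=
  Pos 3: 'i' vs 't' !=
  Pos 4: 'o' vs 'e' !=
  Pos 5: 'u' vs 'x' !=
  Pos 6: 's' vs 't' !=
Hamming distance = 7


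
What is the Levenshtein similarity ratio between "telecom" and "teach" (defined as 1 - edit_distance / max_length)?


Word 1: "telecom" (length 7)
Word 2: "teach" (length 5)
One optimal edit sequence:
  1. keep 't'
  2. keep 'e'
  3. delete 'l'  (+1)
  4. substitute 'e' -> 'a'  (+1)
  5. keep 'c'
  6. delete 'o'  (+1)
  7. substitute 'm' -> 'h'  (+1)
Edit distance = 4
Max length = max(7, 5) = 7
Similarity = 1 - 4/7
= 0.4286


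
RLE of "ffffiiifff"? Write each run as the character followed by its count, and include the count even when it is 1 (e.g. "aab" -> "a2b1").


String: "ffffiiifff"
Scanning for consecutive runs:
  'f' x 4
  'i' x 3
  'f' x 3
RLE = "f4i3f3"


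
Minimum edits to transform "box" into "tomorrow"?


Word 1: "box" (length 3)
Word 2: "tomorrow" (length 8)
One optimal edit sequence (insert/delete/substitute each cost 1):
  1. insert 't'  (+1)
  2. insert 'o'  (+1)
  3. insert 'm'  (+1)
  4. insert 'o'  (+1)
  5. insert 'r'  (+1)
  6. substitute 'b' -> 'r'  (+1)
  7. keep 'o'
  8. substitute 'x' -> 'w'  (+1)
Total edit operations: 7
Edit distance = 7


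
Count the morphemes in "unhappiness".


Word: "unhappiness"
Morphemes: un- + happi + -ness
Each morpheme carries meaning
= 3 morphemes


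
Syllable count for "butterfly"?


Word: "butterfly"
Syllable breakdown: but-ter-fly
Counting: 3 parts
= 3 syllables


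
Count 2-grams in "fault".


Word: "fault" (length 5)
Number of 2-grams = length - 2 + 1 = 5 - 2 + 1
= 4


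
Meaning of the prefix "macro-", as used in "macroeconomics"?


Prefix: macro-
As in: macroeconomics -> macro- + economics
Meaning = large


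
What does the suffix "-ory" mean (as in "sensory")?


Suffix: -ory
As in: sensory -> sense + -ory, with a spelling change
Meaning = relating to / place for


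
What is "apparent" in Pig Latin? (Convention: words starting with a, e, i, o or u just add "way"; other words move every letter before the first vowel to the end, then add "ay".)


Word: "apparent"
Starts with vowel → add 'way'
Pig Latin = "apparentway"


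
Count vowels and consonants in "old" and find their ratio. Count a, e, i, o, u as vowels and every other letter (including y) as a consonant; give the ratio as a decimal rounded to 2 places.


Word: "old"
Vowels (a,e,i,o,u): 1
Consonants: 2
Ratio = 1/2
= 0.50


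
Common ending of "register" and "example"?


Word 1: "register"
Word 2: "example"
Comparing from end:
  Pos -1: 'r' != 'e' (stop)
LCS = "" (length 0)


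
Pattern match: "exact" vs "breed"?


Pattern of "exact": [0, 1, 2, 3, 4]
Pattern of "breed": [0, 1, 2, 2, 3]
Patterns do not match
Same pattern = No


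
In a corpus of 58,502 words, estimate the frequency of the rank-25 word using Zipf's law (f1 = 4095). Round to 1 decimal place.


Zipf's law: f(r) = f(1) / r
f(1) = 4095
f(25) = 4095 / 25
= 163.8 occurrences


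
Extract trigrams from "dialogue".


Word: "dialogue" (length 8)
Number of trigrams = 8 - 3 + 1 = 6
  Position 0: "dia"
  Position 1: "ial"
  Position 2: "alo"
  Position 3: "log"
  Position 4: "ogu"
  Position 5: "gue"
Trigrams = "dia", "ial", "alo", "log", "ogu", "gue"


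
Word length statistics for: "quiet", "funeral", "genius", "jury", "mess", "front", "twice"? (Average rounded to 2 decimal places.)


Lengths: "quiet"=5, "funeral"=7, "genius"=6, "jury"=4, "mess"=4, "front"=5, "twice"=5
Sum = 36, Count = 7
Average = 36/7 = 5.14
= avg=5.14, min=4, max=7


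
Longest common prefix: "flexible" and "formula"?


Word 1: "flexible"
Word 2: "formula"
Comparing from start:
  Pos 0: 'f' == 'f'
  Pos 1: 'l' != 'o' (stop)
LCP = "f" (length 1)


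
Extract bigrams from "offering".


Word: "offering" (length 8)
Number of bigrams = 8 - 2 + 1 = 7
  Position 0: "of"
  Position 1: "ff"
  Position 2: "fe"
  Position 3: "er"
  Position 4: "ri"
  Position 5: "in"
  Position 6: "ng"
Bigrams = "of", "ff", "fe", "er", "ri", "in", "ng"


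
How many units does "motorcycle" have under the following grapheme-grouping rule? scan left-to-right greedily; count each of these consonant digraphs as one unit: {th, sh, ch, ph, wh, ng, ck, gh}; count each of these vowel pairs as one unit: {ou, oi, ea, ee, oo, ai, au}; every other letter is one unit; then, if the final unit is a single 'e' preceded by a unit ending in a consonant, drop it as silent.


Word: "motorcycle" (10 letters)
Left-to-right scan:
  1. 'm' (letter)
  2. 'o' (letter)
  3. 't' (letter)
  4. 'o' (letter)
  5. 'r' (letter)
  6. 'c' (letter)
  7. 'y' (letter)
  8. 'c' (letter)
  9. 'l' (letter)
  10. 'e' (letter)
Units from scan: 10
Final unit is 'e' after a consonant -> drop as silent (-1)
Sound units = 9 units


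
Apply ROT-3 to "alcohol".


Word: "alcohol"
Shift: 3
Each letter → (letter + shift) mod 26:
  'a' (0) + 3 = 3 → 'd'
  'l' (11) + 3 = 14 → 'o'
  'c' (2) + 3 = 5 → 'f'
  'o' (14) + 3 = 17 → 'r'
  'h' (7) + 3 = 10 → 'k'
  'o' (14) + 3 = 17 → 'r'
  'l' (11) + 3 = 14 → 'o'
Result = "dofrkro"


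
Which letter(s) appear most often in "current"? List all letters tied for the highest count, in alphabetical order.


Word: "current"
Letter counts:
  'c': 1
  'e': 1
  'n': 1
  'r': 2
  't': 1
  'u': 1
Maximum count = 2
Most frequent = 'r' (2 times each)


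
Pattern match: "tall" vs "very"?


Pattern of "tall": [0, 1, 2, 2]
Pattern of "very": [0, 1, 2, 3]
Patterns do not match
Same pattern = No


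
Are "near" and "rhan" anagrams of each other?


Word 1: "near" → sorted: aenr
Word 2: "rhan" → sorted: ahnr
Same letters? aenr != ahnr
Anagram = No


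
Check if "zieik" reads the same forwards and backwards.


Word: "zieik"
Reversed: "kieiz"
Forward == Backward? zieik != kieiz
Palindrome = No


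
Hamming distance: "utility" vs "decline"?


Comparing character by character (same length = 7):
  Pos 0: 'u' vs 'd' !=
  Pos 1: 't' vs 'e' !=
  Pos 2: 'i' vs 'c' !=
  Pos 3: 'l' vs 'l' =
  Pos 4: 'i' vs 'i' =
  Pos 5: 't' vs 'n' !=
  Pos 6: 'y' vs 'e' !=
Hamming distance = 5


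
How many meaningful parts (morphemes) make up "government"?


Word: "government"
Morphemes: govern | -ment
Each morpheme carries meaning
= 2 morphemes


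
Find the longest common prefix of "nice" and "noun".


Word 1: "nice"
Word 2: "noun"
Comparing from start:
  Pos 0: 'n' == 'n'
  Pos 1: 'i' != 'o' (stop)
LCP = "n" (length 1)


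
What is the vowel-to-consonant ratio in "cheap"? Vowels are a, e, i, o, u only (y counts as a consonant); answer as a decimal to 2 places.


Word: "cheap"
Vowels (a,e,i,o,u): 2
Consonants: 3
Ratio = 2/3
= 0.67


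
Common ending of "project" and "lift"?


Word 1: "project"
Word 2: "lift"
Comparing from end:
  Pos -1: 't' == 't'
  Pos -2: 'c' != 'f' (stop)
LCS = "t" (length 1)


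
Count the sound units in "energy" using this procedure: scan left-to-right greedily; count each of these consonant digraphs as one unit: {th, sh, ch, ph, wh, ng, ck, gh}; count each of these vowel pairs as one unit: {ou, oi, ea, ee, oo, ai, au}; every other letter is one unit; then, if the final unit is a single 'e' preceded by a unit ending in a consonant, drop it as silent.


Word: "energy" (6 letters)
Left-to-right scan:
  [1] 'e' (letter)
  [2] 'n' (letter)
  [3] 'e' (letter)
  [4] 'r' (letter)
  [5] 'g' (letter)
  [6] 'y' (letter)
Units from scan: 6
Sound units = 6 units


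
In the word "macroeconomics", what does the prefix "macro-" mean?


Prefix: macro-
As in: macroeconomics -> macro- + economics
Meaning = large


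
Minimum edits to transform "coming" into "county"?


Word 1: "coming" (length 6)
Word 2: "county" (length 6)
One optimal edit sequence (insert/delete/substitute each cost 1):
  1. keep 'c'
  2. keep 'o'
  3. substitute 'm' -> 'u'  (+1)
  4. substitute 'i' -> 'n'  (+1)
  5. substitute 'n' -> 't'  (+1)
  6. substitute 'g' -> 'y'  (+1)
Total edit operations: 4
Edit distance = 4


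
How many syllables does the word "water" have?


Word: "water"
Syllable breakdown: wa · ter
Counting: 2 parts
= 2 syllables


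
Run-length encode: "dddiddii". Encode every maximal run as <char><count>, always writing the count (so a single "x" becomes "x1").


String: "dddiddii"
Scanning for consecutive runs:
  'd' x 3
  'i' x 1
  'd' x 2
  'i' x 2
RLE = "d3i1d2i2"


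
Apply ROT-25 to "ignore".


Word: "ignore"
Shift: 25
Each letter → (letter + shift) mod 26:
  'i' (8) + 25 = 7 → 'h'
  'g' (6) + 25 = 5 → 'f'
  'n' (13) + 25 = 12 → 'm'
  'o' (14) + 25 = 13 → 'n'
  'r' (17) + 25 = 16 → 'q'
  'e' (4) + 25 = 3 → 'd'
Result = "hfmnqd"


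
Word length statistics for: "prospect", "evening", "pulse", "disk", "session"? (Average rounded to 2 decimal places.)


Lengths: "prospect"=8, "evening"=7, "pulse"=5, "disk"=4, "session"=7
Sum = 31, Count = 5
Average = 31/5 = 6.20
= avg=6.20, min=4, max=8


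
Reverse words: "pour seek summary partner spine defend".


Original: "pour seek summary partner spine defend"
Words (1..n): pour | seek | summary | partner | spine | defend
Reversed (n..1): defend | spine | partner | summary | seek | pour
Result = "defend spine partner summary seek pour"


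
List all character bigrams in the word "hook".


Word: "hook" (length 4)
Number of bigrams = 4 - 2 + 1 = 3
  Position 0: "ho"
  Position 1: "oo"
  Position 2: "ok"
Bigrams = "ho", "oo", "ok"


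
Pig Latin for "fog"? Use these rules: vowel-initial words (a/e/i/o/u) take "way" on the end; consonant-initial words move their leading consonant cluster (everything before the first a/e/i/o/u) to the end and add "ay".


Word: "fog"
Starts with consonant(s) → move to end, add 'ay'
Consonant cluster: "f"
Pig Latin = "ogfay"


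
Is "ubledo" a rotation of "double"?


Word: "double", Candidate: "ubledo"
Method: check if candidate is substring of word+word
"doubledouble" contains "ubledo"? Yes
Is rotation = Yes


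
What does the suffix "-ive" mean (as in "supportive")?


Suffix: -ive
Example: supportive (support + -ive)
Meaning = tending to


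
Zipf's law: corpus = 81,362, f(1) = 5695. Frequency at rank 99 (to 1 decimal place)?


Zipf's law: f(r) = f(1) / r
f(1) = 5695
f(99) = 5695 / 99
= 57.5 occurrences


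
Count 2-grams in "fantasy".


Word: "fantasy" (length 7)
Number of 2-grams = length - 2 + 1 = 7 - 2 + 1
= 6


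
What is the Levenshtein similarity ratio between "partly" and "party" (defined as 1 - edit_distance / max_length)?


Word 1: "partly" (length 6)
Word 2: "party" (length 5)
One optimal edit sequence:
  1. keep 'p'
  2. keep 'a'
  3. keep 'r'
  4. keep 't'
  5. delete 'l'  (+1)
  6. keep 'y'
Edit distance = 1
Max length = max(6, 5) = 6
Similarity = 1 - 1/6
= 0.8333


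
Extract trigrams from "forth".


Word: "forth" (length 5)
Number of trigrams = 5 - 3 + 1 = 3
  Position 0: "for"
  Position 1: "ort"
  Position 2: "rth"
Trigrams = "for", "ort", "rth"


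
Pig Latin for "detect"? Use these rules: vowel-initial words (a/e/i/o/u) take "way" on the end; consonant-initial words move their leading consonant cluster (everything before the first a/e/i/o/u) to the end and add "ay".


Word: "detect"
Starts with consonant(s) → move to end, add 'ay'
Consonant cluster: "d"
Pig Latin = "etectday"
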